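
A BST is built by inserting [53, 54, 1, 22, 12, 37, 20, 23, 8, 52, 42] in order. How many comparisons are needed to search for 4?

Search path for 4: 53 -> 1 -> 22 -> 12 -> 8
Found: False
Comparisons: 5


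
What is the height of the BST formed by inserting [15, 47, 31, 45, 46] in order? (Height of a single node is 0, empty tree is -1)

Insertion order: [15, 47, 31, 45, 46]
Tree (level-order array): [15, None, 47, 31, None, None, 45, None, 46]
Compute height bottom-up (empty subtree = -1):
  height(46) = 1 + max(-1, -1) = 0
  height(45) = 1 + max(-1, 0) = 1
  height(31) = 1 + max(-1, 1) = 2
  height(47) = 1 + max(2, -1) = 3
  height(15) = 1 + max(-1, 3) = 4
Height = 4


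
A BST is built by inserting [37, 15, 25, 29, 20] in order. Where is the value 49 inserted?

Starting tree (level order): [37, 15, None, None, 25, 20, 29]
Insertion path: 37
Result: insert 49 as right child of 37
Final tree (level order): [37, 15, 49, None, 25, None, None, 20, 29]


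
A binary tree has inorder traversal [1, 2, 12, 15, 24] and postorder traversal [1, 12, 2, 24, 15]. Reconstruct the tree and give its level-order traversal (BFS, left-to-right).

Inorder:   [1, 2, 12, 15, 24]
Postorder: [1, 12, 2, 24, 15]
Algorithm: postorder visits root last, so walk postorder right-to-left;
each value is the root of the current inorder slice — split it at that
value, recurse on the right subtree first, then the left.
Recursive splits:
  root=15; inorder splits into left=[1, 2, 12], right=[24]
  root=24; inorder splits into left=[], right=[]
  root=2; inorder splits into left=[1], right=[12]
  root=12; inorder splits into left=[], right=[]
  root=1; inorder splits into left=[], right=[]
Reconstructed level-order: [15, 2, 24, 1, 12]


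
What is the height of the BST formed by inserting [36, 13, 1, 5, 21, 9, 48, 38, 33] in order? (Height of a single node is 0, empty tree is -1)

Insertion order: [36, 13, 1, 5, 21, 9, 48, 38, 33]
Tree (level-order array): [36, 13, 48, 1, 21, 38, None, None, 5, None, 33, None, None, None, 9]
Compute height bottom-up (empty subtree = -1):
  height(9) = 1 + max(-1, -1) = 0
  height(5) = 1 + max(-1, 0) = 1
  height(1) = 1 + max(-1, 1) = 2
  height(33) = 1 + max(-1, -1) = 0
  height(21) = 1 + max(-1, 0) = 1
  height(13) = 1 + max(2, 1) = 3
  height(38) = 1 + max(-1, -1) = 0
  height(48) = 1 + max(0, -1) = 1
  height(36) = 1 + max(3, 1) = 4
Height = 4


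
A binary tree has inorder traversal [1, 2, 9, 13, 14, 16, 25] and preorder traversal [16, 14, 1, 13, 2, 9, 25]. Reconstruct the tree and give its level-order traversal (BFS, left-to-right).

Inorder:  [1, 2, 9, 13, 14, 16, 25]
Preorder: [16, 14, 1, 13, 2, 9, 25]
Algorithm: preorder visits root first, so consume preorder in order;
for each root, split the current inorder slice at that value into
left-subtree inorder and right-subtree inorder, then recurse.
Recursive splits:
  root=16; inorder splits into left=[1, 2, 9, 13, 14], right=[25]
  root=14; inorder splits into left=[1, 2, 9, 13], right=[]
  root=1; inorder splits into left=[], right=[2, 9, 13]
  root=13; inorder splits into left=[2, 9], right=[]
  root=2; inorder splits into left=[], right=[9]
  root=9; inorder splits into left=[], right=[]
  root=25; inorder splits into left=[], right=[]
Reconstructed level-order: [16, 14, 25, 1, 13, 2, 9]


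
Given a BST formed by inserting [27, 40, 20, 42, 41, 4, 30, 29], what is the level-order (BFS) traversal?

Tree insertion order: [27, 40, 20, 42, 41, 4, 30, 29]
Tree (level-order array): [27, 20, 40, 4, None, 30, 42, None, None, 29, None, 41]
BFS from the root, enqueuing left then right child of each popped node:
  queue [27] -> pop 27, enqueue [20, 40], visited so far: [27]
  queue [20, 40] -> pop 20, enqueue [4], visited so far: [27, 20]
  queue [40, 4] -> pop 40, enqueue [30, 42], visited so far: [27, 20, 40]
  queue [4, 30, 42] -> pop 4, enqueue [none], visited so far: [27, 20, 40, 4]
  queue [30, 42] -> pop 30, enqueue [29], visited so far: [27, 20, 40, 4, 30]
  queue [42, 29] -> pop 42, enqueue [41], visited so far: [27, 20, 40, 4, 30, 42]
  queue [29, 41] -> pop 29, enqueue [none], visited so far: [27, 20, 40, 4, 30, 42, 29]
  queue [41] -> pop 41, enqueue [none], visited so far: [27, 20, 40, 4, 30, 42, 29, 41]
Result: [27, 20, 40, 4, 30, 42, 29, 41]


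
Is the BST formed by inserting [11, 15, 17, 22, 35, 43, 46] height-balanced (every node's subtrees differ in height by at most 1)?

Tree (level-order array): [11, None, 15, None, 17, None, 22, None, 35, None, 43, None, 46]
Definition: a tree is height-balanced if, at every node, |h(left) - h(right)| <= 1 (empty subtree has height -1).
Bottom-up per-node check:
  node 46: h_left=-1, h_right=-1, diff=0 [OK], height=0
  node 43: h_left=-1, h_right=0, diff=1 [OK], height=1
  node 35: h_left=-1, h_right=1, diff=2 [FAIL (|-1-1|=2 > 1)], height=2
  node 22: h_left=-1, h_right=2, diff=3 [FAIL (|-1-2|=3 > 1)], height=3
  node 17: h_left=-1, h_right=3, diff=4 [FAIL (|-1-3|=4 > 1)], height=4
  node 15: h_left=-1, h_right=4, diff=5 [FAIL (|-1-4|=5 > 1)], height=5
  node 11: h_left=-1, h_right=5, diff=6 [FAIL (|-1-5|=6 > 1)], height=6
Node 35 violates the condition: |-1 - 1| = 2 > 1.
Result: Not balanced


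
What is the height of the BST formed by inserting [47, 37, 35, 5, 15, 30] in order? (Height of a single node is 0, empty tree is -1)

Insertion order: [47, 37, 35, 5, 15, 30]
Tree (level-order array): [47, 37, None, 35, None, 5, None, None, 15, None, 30]
Compute height bottom-up (empty subtree = -1):
  height(30) = 1 + max(-1, -1) = 0
  height(15) = 1 + max(-1, 0) = 1
  height(5) = 1 + max(-1, 1) = 2
  height(35) = 1 + max(2, -1) = 3
  height(37) = 1 + max(3, -1) = 4
  height(47) = 1 + max(4, -1) = 5
Height = 5


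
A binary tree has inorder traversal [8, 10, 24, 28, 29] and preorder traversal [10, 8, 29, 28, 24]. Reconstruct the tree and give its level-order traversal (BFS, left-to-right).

Inorder:  [8, 10, 24, 28, 29]
Preorder: [10, 8, 29, 28, 24]
Algorithm: preorder visits root first, so consume preorder in order;
for each root, split the current inorder slice at that value into
left-subtree inorder and right-subtree inorder, then recurse.
Recursive splits:
  root=10; inorder splits into left=[8], right=[24, 28, 29]
  root=8; inorder splits into left=[], right=[]
  root=29; inorder splits into left=[24, 28], right=[]
  root=28; inorder splits into left=[24], right=[]
  root=24; inorder splits into left=[], right=[]
Reconstructed level-order: [10, 8, 29, 28, 24]


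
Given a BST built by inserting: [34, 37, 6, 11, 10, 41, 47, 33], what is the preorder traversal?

Tree insertion order: [34, 37, 6, 11, 10, 41, 47, 33]
Tree (level-order array): [34, 6, 37, None, 11, None, 41, 10, 33, None, 47]
Preorder traversal: [34, 6, 11, 10, 33, 37, 41, 47]


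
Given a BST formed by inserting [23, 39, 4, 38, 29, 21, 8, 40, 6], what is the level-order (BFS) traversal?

Tree insertion order: [23, 39, 4, 38, 29, 21, 8, 40, 6]
Tree (level-order array): [23, 4, 39, None, 21, 38, 40, 8, None, 29, None, None, None, 6]
BFS from the root, enqueuing left then right child of each popped node:
  queue [23] -> pop 23, enqueue [4, 39], visited so far: [23]
  queue [4, 39] -> pop 4, enqueue [21], visited so far: [23, 4]
  queue [39, 21] -> pop 39, enqueue [38, 40], visited so far: [23, 4, 39]
  queue [21, 38, 40] -> pop 21, enqueue [8], visited so far: [23, 4, 39, 21]
  queue [38, 40, 8] -> pop 38, enqueue [29], visited so far: [23, 4, 39, 21, 38]
  queue [40, 8, 29] -> pop 40, enqueue [none], visited so far: [23, 4, 39, 21, 38, 40]
  queue [8, 29] -> pop 8, enqueue [6], visited so far: [23, 4, 39, 21, 38, 40, 8]
  queue [29, 6] -> pop 29, enqueue [none], visited so far: [23, 4, 39, 21, 38, 40, 8, 29]
  queue [6] -> pop 6, enqueue [none], visited so far: [23, 4, 39, 21, 38, 40, 8, 29, 6]
Result: [23, 4, 39, 21, 38, 40, 8, 29, 6]


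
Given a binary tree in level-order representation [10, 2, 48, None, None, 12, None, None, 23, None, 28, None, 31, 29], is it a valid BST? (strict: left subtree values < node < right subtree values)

Level-order array: [10, 2, 48, None, None, 12, None, None, 23, None, 28, None, 31, 29]
Validate using subtree bounds (lo, hi): at each node, require lo < value < hi,
then recurse left with hi=value and right with lo=value.
Preorder trace (stopping at first violation):
  at node 10 with bounds (-inf, +inf): OK
  at node 2 with bounds (-inf, 10): OK
  at node 48 with bounds (10, +inf): OK
  at node 12 with bounds (10, 48): OK
  at node 23 with bounds (12, 48): OK
  at node 28 with bounds (23, 48): OK
  at node 31 with bounds (28, 48): OK
  at node 29 with bounds (28, 31): OK
No violation found at any node.
Result: Valid BST


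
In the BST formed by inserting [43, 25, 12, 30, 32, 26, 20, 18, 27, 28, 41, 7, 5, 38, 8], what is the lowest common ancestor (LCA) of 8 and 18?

Tree insertion order: [43, 25, 12, 30, 32, 26, 20, 18, 27, 28, 41, 7, 5, 38, 8]
Tree (level-order array): [43, 25, None, 12, 30, 7, 20, 26, 32, 5, 8, 18, None, None, 27, None, 41, None, None, None, None, None, None, None, 28, 38]
In a BST, the LCA of p=8, q=18 is the first node v on the
root-to-leaf path with p <= v <= q (go left if both < v, right if both > v).
Walk from root:
  at 43: both 8 and 18 < 43, go left
  at 25: both 8 and 18 < 25, go left
  at 12: 8 <= 12 <= 18, this is the LCA
LCA = 12


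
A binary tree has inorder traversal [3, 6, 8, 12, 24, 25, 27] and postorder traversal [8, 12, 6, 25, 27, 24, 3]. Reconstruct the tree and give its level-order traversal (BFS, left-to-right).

Inorder:   [3, 6, 8, 12, 24, 25, 27]
Postorder: [8, 12, 6, 25, 27, 24, 3]
Algorithm: postorder visits root last, so walk postorder right-to-left;
each value is the root of the current inorder slice — split it at that
value, recurse on the right subtree first, then the left.
Recursive splits:
  root=3; inorder splits into left=[], right=[6, 8, 12, 24, 25, 27]
  root=24; inorder splits into left=[6, 8, 12], right=[25, 27]
  root=27; inorder splits into left=[25], right=[]
  root=25; inorder splits into left=[], right=[]
  root=6; inorder splits into left=[], right=[8, 12]
  root=12; inorder splits into left=[8], right=[]
  root=8; inorder splits into left=[], right=[]
Reconstructed level-order: [3, 24, 6, 27, 12, 25, 8]


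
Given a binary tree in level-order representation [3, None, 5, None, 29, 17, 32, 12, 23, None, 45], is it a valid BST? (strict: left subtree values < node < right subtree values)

Level-order array: [3, None, 5, None, 29, 17, 32, 12, 23, None, 45]
Validate using subtree bounds (lo, hi): at each node, require lo < value < hi,
then recurse left with hi=value and right with lo=value.
Preorder trace (stopping at first violation):
  at node 3 with bounds (-inf, +inf): OK
  at node 5 with bounds (3, +inf): OK
  at node 29 with bounds (5, +inf): OK
  at node 17 with bounds (5, 29): OK
  at node 12 with bounds (5, 17): OK
  at node 23 with bounds (17, 29): OK
  at node 32 with bounds (29, +inf): OK
  at node 45 with bounds (32, +inf): OK
No violation found at any node.
Result: Valid BST


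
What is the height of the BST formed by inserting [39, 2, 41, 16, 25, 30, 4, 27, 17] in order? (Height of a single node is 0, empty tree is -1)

Insertion order: [39, 2, 41, 16, 25, 30, 4, 27, 17]
Tree (level-order array): [39, 2, 41, None, 16, None, None, 4, 25, None, None, 17, 30, None, None, 27]
Compute height bottom-up (empty subtree = -1):
  height(4) = 1 + max(-1, -1) = 0
  height(17) = 1 + max(-1, -1) = 0
  height(27) = 1 + max(-1, -1) = 0
  height(30) = 1 + max(0, -1) = 1
  height(25) = 1 + max(0, 1) = 2
  height(16) = 1 + max(0, 2) = 3
  height(2) = 1 + max(-1, 3) = 4
  height(41) = 1 + max(-1, -1) = 0
  height(39) = 1 + max(4, 0) = 5
Height = 5


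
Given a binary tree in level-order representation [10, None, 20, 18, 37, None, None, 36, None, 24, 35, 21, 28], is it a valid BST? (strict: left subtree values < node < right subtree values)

Level-order array: [10, None, 20, 18, 37, None, None, 36, None, 24, 35, 21, 28]
Validate using subtree bounds (lo, hi): at each node, require lo < value < hi,
then recurse left with hi=value and right with lo=value.
Preorder trace (stopping at first violation):
  at node 10 with bounds (-inf, +inf): OK
  at node 20 with bounds (10, +inf): OK
  at node 18 with bounds (10, 20): OK
  at node 37 with bounds (20, +inf): OK
  at node 36 with bounds (20, 37): OK
  at node 24 with bounds (20, 36): OK
  at node 21 with bounds (20, 24): OK
  at node 28 with bounds (24, 36): OK
  at node 35 with bounds (36, 37): VIOLATION
Node 35 violates its bound: not (36 < 35 < 37).
Result: Not a valid BST


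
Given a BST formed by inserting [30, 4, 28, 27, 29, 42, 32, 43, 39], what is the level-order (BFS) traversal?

Tree insertion order: [30, 4, 28, 27, 29, 42, 32, 43, 39]
Tree (level-order array): [30, 4, 42, None, 28, 32, 43, 27, 29, None, 39]
BFS from the root, enqueuing left then right child of each popped node:
  queue [30] -> pop 30, enqueue [4, 42], visited so far: [30]
  queue [4, 42] -> pop 4, enqueue [28], visited so far: [30, 4]
  queue [42, 28] -> pop 42, enqueue [32, 43], visited so far: [30, 4, 42]
  queue [28, 32, 43] -> pop 28, enqueue [27, 29], visited so far: [30, 4, 42, 28]
  queue [32, 43, 27, 29] -> pop 32, enqueue [39], visited so far: [30, 4, 42, 28, 32]
  queue [43, 27, 29, 39] -> pop 43, enqueue [none], visited so far: [30, 4, 42, 28, 32, 43]
  queue [27, 29, 39] -> pop 27, enqueue [none], visited so far: [30, 4, 42, 28, 32, 43, 27]
  queue [29, 39] -> pop 29, enqueue [none], visited so far: [30, 4, 42, 28, 32, 43, 27, 29]
  queue [39] -> pop 39, enqueue [none], visited so far: [30, 4, 42, 28, 32, 43, 27, 29, 39]
Result: [30, 4, 42, 28, 32, 43, 27, 29, 39]


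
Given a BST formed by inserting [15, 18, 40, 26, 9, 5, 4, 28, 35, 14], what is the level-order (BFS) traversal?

Tree insertion order: [15, 18, 40, 26, 9, 5, 4, 28, 35, 14]
Tree (level-order array): [15, 9, 18, 5, 14, None, 40, 4, None, None, None, 26, None, None, None, None, 28, None, 35]
BFS from the root, enqueuing left then right child of each popped node:
  queue [15] -> pop 15, enqueue [9, 18], visited so far: [15]
  queue [9, 18] -> pop 9, enqueue [5, 14], visited so far: [15, 9]
  queue [18, 5, 14] -> pop 18, enqueue [40], visited so far: [15, 9, 18]
  queue [5, 14, 40] -> pop 5, enqueue [4], visited so far: [15, 9, 18, 5]
  queue [14, 40, 4] -> pop 14, enqueue [none], visited so far: [15, 9, 18, 5, 14]
  queue [40, 4] -> pop 40, enqueue [26], visited so far: [15, 9, 18, 5, 14, 40]
  queue [4, 26] -> pop 4, enqueue [none], visited so far: [15, 9, 18, 5, 14, 40, 4]
  queue [26] -> pop 26, enqueue [28], visited so far: [15, 9, 18, 5, 14, 40, 4, 26]
  queue [28] -> pop 28, enqueue [35], visited so far: [15, 9, 18, 5, 14, 40, 4, 26, 28]
  queue [35] -> pop 35, enqueue [none], visited so far: [15, 9, 18, 5, 14, 40, 4, 26, 28, 35]
Result: [15, 9, 18, 5, 14, 40, 4, 26, 28, 35]


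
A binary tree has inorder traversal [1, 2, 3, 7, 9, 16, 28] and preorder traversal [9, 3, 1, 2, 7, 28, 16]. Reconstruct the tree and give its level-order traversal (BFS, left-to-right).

Inorder:  [1, 2, 3, 7, 9, 16, 28]
Preorder: [9, 3, 1, 2, 7, 28, 16]
Algorithm: preorder visits root first, so consume preorder in order;
for each root, split the current inorder slice at that value into
left-subtree inorder and right-subtree inorder, then recurse.
Recursive splits:
  root=9; inorder splits into left=[1, 2, 3, 7], right=[16, 28]
  root=3; inorder splits into left=[1, 2], right=[7]
  root=1; inorder splits into left=[], right=[2]
  root=2; inorder splits into left=[], right=[]
  root=7; inorder splits into left=[], right=[]
  root=28; inorder splits into left=[16], right=[]
  root=16; inorder splits into left=[], right=[]
Reconstructed level-order: [9, 3, 28, 1, 7, 16, 2]


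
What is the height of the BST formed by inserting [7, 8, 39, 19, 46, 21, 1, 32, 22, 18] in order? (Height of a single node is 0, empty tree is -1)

Insertion order: [7, 8, 39, 19, 46, 21, 1, 32, 22, 18]
Tree (level-order array): [7, 1, 8, None, None, None, 39, 19, 46, 18, 21, None, None, None, None, None, 32, 22]
Compute height bottom-up (empty subtree = -1):
  height(1) = 1 + max(-1, -1) = 0
  height(18) = 1 + max(-1, -1) = 0
  height(22) = 1 + max(-1, -1) = 0
  height(32) = 1 + max(0, -1) = 1
  height(21) = 1 + max(-1, 1) = 2
  height(19) = 1 + max(0, 2) = 3
  height(46) = 1 + max(-1, -1) = 0
  height(39) = 1 + max(3, 0) = 4
  height(8) = 1 + max(-1, 4) = 5
  height(7) = 1 + max(0, 5) = 6
Height = 6


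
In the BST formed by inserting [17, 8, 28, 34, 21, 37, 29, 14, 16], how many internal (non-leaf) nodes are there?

Tree built from: [17, 8, 28, 34, 21, 37, 29, 14, 16]
Tree (level-order array): [17, 8, 28, None, 14, 21, 34, None, 16, None, None, 29, 37]
Rule: An internal node has at least one child.
Per-node child counts:
  node 17: 2 child(ren)
  node 8: 1 child(ren)
  node 14: 1 child(ren)
  node 16: 0 child(ren)
  node 28: 2 child(ren)
  node 21: 0 child(ren)
  node 34: 2 child(ren)
  node 29: 0 child(ren)
  node 37: 0 child(ren)
Matching nodes: [17, 8, 14, 28, 34]
Count of internal (non-leaf) nodes: 5


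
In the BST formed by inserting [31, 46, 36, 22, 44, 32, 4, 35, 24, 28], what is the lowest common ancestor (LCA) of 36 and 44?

Tree insertion order: [31, 46, 36, 22, 44, 32, 4, 35, 24, 28]
Tree (level-order array): [31, 22, 46, 4, 24, 36, None, None, None, None, 28, 32, 44, None, None, None, 35]
In a BST, the LCA of p=36, q=44 is the first node v on the
root-to-leaf path with p <= v <= q (go left if both < v, right if both > v).
Walk from root:
  at 31: both 36 and 44 > 31, go right
  at 46: both 36 and 44 < 46, go left
  at 36: 36 <= 36 <= 44, this is the LCA
LCA = 36


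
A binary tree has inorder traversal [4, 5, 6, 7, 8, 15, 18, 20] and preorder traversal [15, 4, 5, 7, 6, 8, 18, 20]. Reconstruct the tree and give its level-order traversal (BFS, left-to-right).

Inorder:  [4, 5, 6, 7, 8, 15, 18, 20]
Preorder: [15, 4, 5, 7, 6, 8, 18, 20]
Algorithm: preorder visits root first, so consume preorder in order;
for each root, split the current inorder slice at that value into
left-subtree inorder and right-subtree inorder, then recurse.
Recursive splits:
  root=15; inorder splits into left=[4, 5, 6, 7, 8], right=[18, 20]
  root=4; inorder splits into left=[], right=[5, 6, 7, 8]
  root=5; inorder splits into left=[], right=[6, 7, 8]
  root=7; inorder splits into left=[6], right=[8]
  root=6; inorder splits into left=[], right=[]
  root=8; inorder splits into left=[], right=[]
  root=18; inorder splits into left=[], right=[20]
  root=20; inorder splits into left=[], right=[]
Reconstructed level-order: [15, 4, 18, 5, 20, 7, 6, 8]


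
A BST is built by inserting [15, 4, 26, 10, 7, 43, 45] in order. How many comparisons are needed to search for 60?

Search path for 60: 15 -> 26 -> 43 -> 45
Found: False
Comparisons: 4


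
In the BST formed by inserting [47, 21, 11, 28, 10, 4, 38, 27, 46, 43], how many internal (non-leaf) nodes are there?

Tree built from: [47, 21, 11, 28, 10, 4, 38, 27, 46, 43]
Tree (level-order array): [47, 21, None, 11, 28, 10, None, 27, 38, 4, None, None, None, None, 46, None, None, 43]
Rule: An internal node has at least one child.
Per-node child counts:
  node 47: 1 child(ren)
  node 21: 2 child(ren)
  node 11: 1 child(ren)
  node 10: 1 child(ren)
  node 4: 0 child(ren)
  node 28: 2 child(ren)
  node 27: 0 child(ren)
  node 38: 1 child(ren)
  node 46: 1 child(ren)
  node 43: 0 child(ren)
Matching nodes: [47, 21, 11, 10, 28, 38, 46]
Count of internal (non-leaf) nodes: 7


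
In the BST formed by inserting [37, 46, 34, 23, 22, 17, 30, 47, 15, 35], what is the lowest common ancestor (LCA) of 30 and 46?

Tree insertion order: [37, 46, 34, 23, 22, 17, 30, 47, 15, 35]
Tree (level-order array): [37, 34, 46, 23, 35, None, 47, 22, 30, None, None, None, None, 17, None, None, None, 15]
In a BST, the LCA of p=30, q=46 is the first node v on the
root-to-leaf path with p <= v <= q (go left if both < v, right if both > v).
Walk from root:
  at 37: 30 <= 37 <= 46, this is the LCA
LCA = 37


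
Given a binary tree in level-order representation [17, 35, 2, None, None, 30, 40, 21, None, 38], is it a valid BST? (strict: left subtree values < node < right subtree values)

Level-order array: [17, 35, 2, None, None, 30, 40, 21, None, 38]
Validate using subtree bounds (lo, hi): at each node, require lo < value < hi,
then recurse left with hi=value and right with lo=value.
Preorder trace (stopping at first violation):
  at node 17 with bounds (-inf, +inf): OK
  at node 35 with bounds (-inf, 17): VIOLATION
Node 35 violates its bound: not (-inf < 35 < 17).
Result: Not a valid BST


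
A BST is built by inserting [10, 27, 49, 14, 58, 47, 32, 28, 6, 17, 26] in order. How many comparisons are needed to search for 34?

Search path for 34: 10 -> 27 -> 49 -> 47 -> 32
Found: False
Comparisons: 5


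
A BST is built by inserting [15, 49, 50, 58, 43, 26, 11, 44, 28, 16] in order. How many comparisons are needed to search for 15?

Search path for 15: 15
Found: True
Comparisons: 1


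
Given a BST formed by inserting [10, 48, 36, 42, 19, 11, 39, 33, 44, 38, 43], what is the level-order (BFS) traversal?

Tree insertion order: [10, 48, 36, 42, 19, 11, 39, 33, 44, 38, 43]
Tree (level-order array): [10, None, 48, 36, None, 19, 42, 11, 33, 39, 44, None, None, None, None, 38, None, 43]
BFS from the root, enqueuing left then right child of each popped node:
  queue [10] -> pop 10, enqueue [48], visited so far: [10]
  queue [48] -> pop 48, enqueue [36], visited so far: [10, 48]
  queue [36] -> pop 36, enqueue [19, 42], visited so far: [10, 48, 36]
  queue [19, 42] -> pop 19, enqueue [11, 33], visited so far: [10, 48, 36, 19]
  queue [42, 11, 33] -> pop 42, enqueue [39, 44], visited so far: [10, 48, 36, 19, 42]
  queue [11, 33, 39, 44] -> pop 11, enqueue [none], visited so far: [10, 48, 36, 19, 42, 11]
  queue [33, 39, 44] -> pop 33, enqueue [none], visited so far: [10, 48, 36, 19, 42, 11, 33]
  queue [39, 44] -> pop 39, enqueue [38], visited so far: [10, 48, 36, 19, 42, 11, 33, 39]
  queue [44, 38] -> pop 44, enqueue [43], visited so far: [10, 48, 36, 19, 42, 11, 33, 39, 44]
  queue [38, 43] -> pop 38, enqueue [none], visited so far: [10, 48, 36, 19, 42, 11, 33, 39, 44, 38]
  queue [43] -> pop 43, enqueue [none], visited so far: [10, 48, 36, 19, 42, 11, 33, 39, 44, 38, 43]
Result: [10, 48, 36, 19, 42, 11, 33, 39, 44, 38, 43]


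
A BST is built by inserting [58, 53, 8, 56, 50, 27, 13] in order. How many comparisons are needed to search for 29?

Search path for 29: 58 -> 53 -> 8 -> 50 -> 27
Found: False
Comparisons: 5


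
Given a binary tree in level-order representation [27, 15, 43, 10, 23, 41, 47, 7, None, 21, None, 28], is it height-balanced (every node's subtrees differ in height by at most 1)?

Tree (level-order array): [27, 15, 43, 10, 23, 41, 47, 7, None, 21, None, 28]
Definition: a tree is height-balanced if, at every node, |h(left) - h(right)| <= 1 (empty subtree has height -1).
Bottom-up per-node check:
  node 7: h_left=-1, h_right=-1, diff=0 [OK], height=0
  node 10: h_left=0, h_right=-1, diff=1 [OK], height=1
  node 21: h_left=-1, h_right=-1, diff=0 [OK], height=0
  node 23: h_left=0, h_right=-1, diff=1 [OK], height=1
  node 15: h_left=1, h_right=1, diff=0 [OK], height=2
  node 28: h_left=-1, h_right=-1, diff=0 [OK], height=0
  node 41: h_left=0, h_right=-1, diff=1 [OK], height=1
  node 47: h_left=-1, h_right=-1, diff=0 [OK], height=0
  node 43: h_left=1, h_right=0, diff=1 [OK], height=2
  node 27: h_left=2, h_right=2, diff=0 [OK], height=3
All nodes satisfy the balance condition.
Result: Balanced


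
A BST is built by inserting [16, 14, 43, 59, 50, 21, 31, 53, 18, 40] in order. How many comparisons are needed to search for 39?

Search path for 39: 16 -> 43 -> 21 -> 31 -> 40
Found: False
Comparisons: 5


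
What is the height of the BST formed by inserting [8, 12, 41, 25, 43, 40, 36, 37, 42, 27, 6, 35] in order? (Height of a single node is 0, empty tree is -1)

Insertion order: [8, 12, 41, 25, 43, 40, 36, 37, 42, 27, 6, 35]
Tree (level-order array): [8, 6, 12, None, None, None, 41, 25, 43, None, 40, 42, None, 36, None, None, None, 27, 37, None, 35]
Compute height bottom-up (empty subtree = -1):
  height(6) = 1 + max(-1, -1) = 0
  height(35) = 1 + max(-1, -1) = 0
  height(27) = 1 + max(-1, 0) = 1
  height(37) = 1 + max(-1, -1) = 0
  height(36) = 1 + max(1, 0) = 2
  height(40) = 1 + max(2, -1) = 3
  height(25) = 1 + max(-1, 3) = 4
  height(42) = 1 + max(-1, -1) = 0
  height(43) = 1 + max(0, -1) = 1
  height(41) = 1 + max(4, 1) = 5
  height(12) = 1 + max(-1, 5) = 6
  height(8) = 1 + max(0, 6) = 7
Height = 7


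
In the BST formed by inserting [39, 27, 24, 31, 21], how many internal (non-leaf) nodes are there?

Tree built from: [39, 27, 24, 31, 21]
Tree (level-order array): [39, 27, None, 24, 31, 21]
Rule: An internal node has at least one child.
Per-node child counts:
  node 39: 1 child(ren)
  node 27: 2 child(ren)
  node 24: 1 child(ren)
  node 21: 0 child(ren)
  node 31: 0 child(ren)
Matching nodes: [39, 27, 24]
Count of internal (non-leaf) nodes: 3


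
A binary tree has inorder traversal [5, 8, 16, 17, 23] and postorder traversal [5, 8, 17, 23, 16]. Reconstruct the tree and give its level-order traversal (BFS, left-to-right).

Inorder:   [5, 8, 16, 17, 23]
Postorder: [5, 8, 17, 23, 16]
Algorithm: postorder visits root last, so walk postorder right-to-left;
each value is the root of the current inorder slice — split it at that
value, recurse on the right subtree first, then the left.
Recursive splits:
  root=16; inorder splits into left=[5, 8], right=[17, 23]
  root=23; inorder splits into left=[17], right=[]
  root=17; inorder splits into left=[], right=[]
  root=8; inorder splits into left=[5], right=[]
  root=5; inorder splits into left=[], right=[]
Reconstructed level-order: [16, 8, 23, 5, 17]


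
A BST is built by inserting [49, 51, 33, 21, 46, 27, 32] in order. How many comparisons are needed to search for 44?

Search path for 44: 49 -> 33 -> 46
Found: False
Comparisons: 3


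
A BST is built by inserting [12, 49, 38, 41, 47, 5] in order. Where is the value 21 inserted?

Starting tree (level order): [12, 5, 49, None, None, 38, None, None, 41, None, 47]
Insertion path: 12 -> 49 -> 38
Result: insert 21 as left child of 38
Final tree (level order): [12, 5, 49, None, None, 38, None, 21, 41, None, None, None, 47]


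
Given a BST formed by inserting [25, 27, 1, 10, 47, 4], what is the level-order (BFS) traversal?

Tree insertion order: [25, 27, 1, 10, 47, 4]
Tree (level-order array): [25, 1, 27, None, 10, None, 47, 4]
BFS from the root, enqueuing left then right child of each popped node:
  queue [25] -> pop 25, enqueue [1, 27], visited so far: [25]
  queue [1, 27] -> pop 1, enqueue [10], visited so far: [25, 1]
  queue [27, 10] -> pop 27, enqueue [47], visited so far: [25, 1, 27]
  queue [10, 47] -> pop 10, enqueue [4], visited so far: [25, 1, 27, 10]
  queue [47, 4] -> pop 47, enqueue [none], visited so far: [25, 1, 27, 10, 47]
  queue [4] -> pop 4, enqueue [none], visited so far: [25, 1, 27, 10, 47, 4]
Result: [25, 1, 27, 10, 47, 4]


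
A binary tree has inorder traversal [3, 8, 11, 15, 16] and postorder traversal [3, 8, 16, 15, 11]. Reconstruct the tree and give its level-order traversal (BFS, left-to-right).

Inorder:   [3, 8, 11, 15, 16]
Postorder: [3, 8, 16, 15, 11]
Algorithm: postorder visits root last, so walk postorder right-to-left;
each value is the root of the current inorder slice — split it at that
value, recurse on the right subtree first, then the left.
Recursive splits:
  root=11; inorder splits into left=[3, 8], right=[15, 16]
  root=15; inorder splits into left=[], right=[16]
  root=16; inorder splits into left=[], right=[]
  root=8; inorder splits into left=[3], right=[]
  root=3; inorder splits into left=[], right=[]
Reconstructed level-order: [11, 8, 15, 3, 16]


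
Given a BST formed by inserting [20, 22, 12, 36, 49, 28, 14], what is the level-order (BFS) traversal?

Tree insertion order: [20, 22, 12, 36, 49, 28, 14]
Tree (level-order array): [20, 12, 22, None, 14, None, 36, None, None, 28, 49]
BFS from the root, enqueuing left then right child of each popped node:
  queue [20] -> pop 20, enqueue [12, 22], visited so far: [20]
  queue [12, 22] -> pop 12, enqueue [14], visited so far: [20, 12]
  queue [22, 14] -> pop 22, enqueue [36], visited so far: [20, 12, 22]
  queue [14, 36] -> pop 14, enqueue [none], visited so far: [20, 12, 22, 14]
  queue [36] -> pop 36, enqueue [28, 49], visited so far: [20, 12, 22, 14, 36]
  queue [28, 49] -> pop 28, enqueue [none], visited so far: [20, 12, 22, 14, 36, 28]
  queue [49] -> pop 49, enqueue [none], visited so far: [20, 12, 22, 14, 36, 28, 49]
Result: [20, 12, 22, 14, 36, 28, 49]


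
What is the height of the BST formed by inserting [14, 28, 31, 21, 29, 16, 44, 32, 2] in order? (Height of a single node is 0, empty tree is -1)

Insertion order: [14, 28, 31, 21, 29, 16, 44, 32, 2]
Tree (level-order array): [14, 2, 28, None, None, 21, 31, 16, None, 29, 44, None, None, None, None, 32]
Compute height bottom-up (empty subtree = -1):
  height(2) = 1 + max(-1, -1) = 0
  height(16) = 1 + max(-1, -1) = 0
  height(21) = 1 + max(0, -1) = 1
  height(29) = 1 + max(-1, -1) = 0
  height(32) = 1 + max(-1, -1) = 0
  height(44) = 1 + max(0, -1) = 1
  height(31) = 1 + max(0, 1) = 2
  height(28) = 1 + max(1, 2) = 3
  height(14) = 1 + max(0, 3) = 4
Height = 4


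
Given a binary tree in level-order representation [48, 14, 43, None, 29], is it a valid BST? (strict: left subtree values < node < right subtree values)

Level-order array: [48, 14, 43, None, 29]
Validate using subtree bounds (lo, hi): at each node, require lo < value < hi,
then recurse left with hi=value and right with lo=value.
Preorder trace (stopping at first violation):
  at node 48 with bounds (-inf, +inf): OK
  at node 14 with bounds (-inf, 48): OK
  at node 29 with bounds (14, 48): OK
  at node 43 with bounds (48, +inf): VIOLATION
Node 43 violates its bound: not (48 < 43 < +inf).
Result: Not a valid BST


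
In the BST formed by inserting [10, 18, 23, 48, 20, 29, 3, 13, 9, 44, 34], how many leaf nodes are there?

Tree built from: [10, 18, 23, 48, 20, 29, 3, 13, 9, 44, 34]
Tree (level-order array): [10, 3, 18, None, 9, 13, 23, None, None, None, None, 20, 48, None, None, 29, None, None, 44, 34]
Rule: A leaf has 0 children.
Per-node child counts:
  node 10: 2 child(ren)
  node 3: 1 child(ren)
  node 9: 0 child(ren)
  node 18: 2 child(ren)
  node 13: 0 child(ren)
  node 23: 2 child(ren)
  node 20: 0 child(ren)
  node 48: 1 child(ren)
  node 29: 1 child(ren)
  node 44: 1 child(ren)
  node 34: 0 child(ren)
Matching nodes: [9, 13, 20, 34]
Count of leaf nodes: 4


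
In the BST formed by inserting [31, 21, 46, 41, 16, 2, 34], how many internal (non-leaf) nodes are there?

Tree built from: [31, 21, 46, 41, 16, 2, 34]
Tree (level-order array): [31, 21, 46, 16, None, 41, None, 2, None, 34]
Rule: An internal node has at least one child.
Per-node child counts:
  node 31: 2 child(ren)
  node 21: 1 child(ren)
  node 16: 1 child(ren)
  node 2: 0 child(ren)
  node 46: 1 child(ren)
  node 41: 1 child(ren)
  node 34: 0 child(ren)
Matching nodes: [31, 21, 16, 46, 41]
Count of internal (non-leaf) nodes: 5


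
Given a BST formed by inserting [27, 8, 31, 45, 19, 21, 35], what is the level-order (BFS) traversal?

Tree insertion order: [27, 8, 31, 45, 19, 21, 35]
Tree (level-order array): [27, 8, 31, None, 19, None, 45, None, 21, 35]
BFS from the root, enqueuing left then right child of each popped node:
  queue [27] -> pop 27, enqueue [8, 31], visited so far: [27]
  queue [8, 31] -> pop 8, enqueue [19], visited so far: [27, 8]
  queue [31, 19] -> pop 31, enqueue [45], visited so far: [27, 8, 31]
  queue [19, 45] -> pop 19, enqueue [21], visited so far: [27, 8, 31, 19]
  queue [45, 21] -> pop 45, enqueue [35], visited so far: [27, 8, 31, 19, 45]
  queue [21, 35] -> pop 21, enqueue [none], visited so far: [27, 8, 31, 19, 45, 21]
  queue [35] -> pop 35, enqueue [none], visited so far: [27, 8, 31, 19, 45, 21, 35]
Result: [27, 8, 31, 19, 45, 21, 35]


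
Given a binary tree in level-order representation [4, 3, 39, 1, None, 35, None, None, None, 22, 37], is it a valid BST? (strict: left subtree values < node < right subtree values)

Level-order array: [4, 3, 39, 1, None, 35, None, None, None, 22, 37]
Validate using subtree bounds (lo, hi): at each node, require lo < value < hi,
then recurse left with hi=value and right with lo=value.
Preorder trace (stopping at first violation):
  at node 4 with bounds (-inf, +inf): OK
  at node 3 with bounds (-inf, 4): OK
  at node 1 with bounds (-inf, 3): OK
  at node 39 with bounds (4, +inf): OK
  at node 35 with bounds (4, 39): OK
  at node 22 with bounds (4, 35): OK
  at node 37 with bounds (35, 39): OK
No violation found at any node.
Result: Valid BST


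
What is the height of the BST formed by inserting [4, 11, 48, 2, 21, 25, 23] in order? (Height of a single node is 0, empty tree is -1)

Insertion order: [4, 11, 48, 2, 21, 25, 23]
Tree (level-order array): [4, 2, 11, None, None, None, 48, 21, None, None, 25, 23]
Compute height bottom-up (empty subtree = -1):
  height(2) = 1 + max(-1, -1) = 0
  height(23) = 1 + max(-1, -1) = 0
  height(25) = 1 + max(0, -1) = 1
  height(21) = 1 + max(-1, 1) = 2
  height(48) = 1 + max(2, -1) = 3
  height(11) = 1 + max(-1, 3) = 4
  height(4) = 1 + max(0, 4) = 5
Height = 5


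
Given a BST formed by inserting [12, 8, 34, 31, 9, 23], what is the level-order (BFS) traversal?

Tree insertion order: [12, 8, 34, 31, 9, 23]
Tree (level-order array): [12, 8, 34, None, 9, 31, None, None, None, 23]
BFS from the root, enqueuing left then right child of each popped node:
  queue [12] -> pop 12, enqueue [8, 34], visited so far: [12]
  queue [8, 34] -> pop 8, enqueue [9], visited so far: [12, 8]
  queue [34, 9] -> pop 34, enqueue [31], visited so far: [12, 8, 34]
  queue [9, 31] -> pop 9, enqueue [none], visited so far: [12, 8, 34, 9]
  queue [31] -> pop 31, enqueue [23], visited so far: [12, 8, 34, 9, 31]
  queue [23] -> pop 23, enqueue [none], visited so far: [12, 8, 34, 9, 31, 23]
Result: [12, 8, 34, 9, 31, 23]


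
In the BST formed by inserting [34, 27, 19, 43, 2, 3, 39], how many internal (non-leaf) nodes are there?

Tree built from: [34, 27, 19, 43, 2, 3, 39]
Tree (level-order array): [34, 27, 43, 19, None, 39, None, 2, None, None, None, None, 3]
Rule: An internal node has at least one child.
Per-node child counts:
  node 34: 2 child(ren)
  node 27: 1 child(ren)
  node 19: 1 child(ren)
  node 2: 1 child(ren)
  node 3: 0 child(ren)
  node 43: 1 child(ren)
  node 39: 0 child(ren)
Matching nodes: [34, 27, 19, 2, 43]
Count of internal (non-leaf) nodes: 5


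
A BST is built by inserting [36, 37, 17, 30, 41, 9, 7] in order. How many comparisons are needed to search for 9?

Search path for 9: 36 -> 17 -> 9
Found: True
Comparisons: 3


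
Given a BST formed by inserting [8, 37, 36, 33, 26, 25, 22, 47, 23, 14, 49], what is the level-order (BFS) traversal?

Tree insertion order: [8, 37, 36, 33, 26, 25, 22, 47, 23, 14, 49]
Tree (level-order array): [8, None, 37, 36, 47, 33, None, None, 49, 26, None, None, None, 25, None, 22, None, 14, 23]
BFS from the root, enqueuing left then right child of each popped node:
  queue [8] -> pop 8, enqueue [37], visited so far: [8]
  queue [37] -> pop 37, enqueue [36, 47], visited so far: [8, 37]
  queue [36, 47] -> pop 36, enqueue [33], visited so far: [8, 37, 36]
  queue [47, 33] -> pop 47, enqueue [49], visited so far: [8, 37, 36, 47]
  queue [33, 49] -> pop 33, enqueue [26], visited so far: [8, 37, 36, 47, 33]
  queue [49, 26] -> pop 49, enqueue [none], visited so far: [8, 37, 36, 47, 33, 49]
  queue [26] -> pop 26, enqueue [25], visited so far: [8, 37, 36, 47, 33, 49, 26]
  queue [25] -> pop 25, enqueue [22], visited so far: [8, 37, 36, 47, 33, 49, 26, 25]
  queue [22] -> pop 22, enqueue [14, 23], visited so far: [8, 37, 36, 47, 33, 49, 26, 25, 22]
  queue [14, 23] -> pop 14, enqueue [none], visited so far: [8, 37, 36, 47, 33, 49, 26, 25, 22, 14]
  queue [23] -> pop 23, enqueue [none], visited so far: [8, 37, 36, 47, 33, 49, 26, 25, 22, 14, 23]
Result: [8, 37, 36, 47, 33, 49, 26, 25, 22, 14, 23]


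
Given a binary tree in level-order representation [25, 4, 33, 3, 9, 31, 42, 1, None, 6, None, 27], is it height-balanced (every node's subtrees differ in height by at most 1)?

Tree (level-order array): [25, 4, 33, 3, 9, 31, 42, 1, None, 6, None, 27]
Definition: a tree is height-balanced if, at every node, |h(left) - h(right)| <= 1 (empty subtree has height -1).
Bottom-up per-node check:
  node 1: h_left=-1, h_right=-1, diff=0 [OK], height=0
  node 3: h_left=0, h_right=-1, diff=1 [OK], height=1
  node 6: h_left=-1, h_right=-1, diff=0 [OK], height=0
  node 9: h_left=0, h_right=-1, diff=1 [OK], height=1
  node 4: h_left=1, h_right=1, diff=0 [OK], height=2
  node 27: h_left=-1, h_right=-1, diff=0 [OK], height=0
  node 31: h_left=0, h_right=-1, diff=1 [OK], height=1
  node 42: h_left=-1, h_right=-1, diff=0 [OK], height=0
  node 33: h_left=1, h_right=0, diff=1 [OK], height=2
  node 25: h_left=2, h_right=2, diff=0 [OK], height=3
All nodes satisfy the balance condition.
Result: Balanced


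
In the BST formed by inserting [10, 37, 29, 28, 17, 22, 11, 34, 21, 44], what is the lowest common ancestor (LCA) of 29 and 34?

Tree insertion order: [10, 37, 29, 28, 17, 22, 11, 34, 21, 44]
Tree (level-order array): [10, None, 37, 29, 44, 28, 34, None, None, 17, None, None, None, 11, 22, None, None, 21]
In a BST, the LCA of p=29, q=34 is the first node v on the
root-to-leaf path with p <= v <= q (go left if both < v, right if both > v).
Walk from root:
  at 10: both 29 and 34 > 10, go right
  at 37: both 29 and 34 < 37, go left
  at 29: 29 <= 29 <= 34, this is the LCA
LCA = 29


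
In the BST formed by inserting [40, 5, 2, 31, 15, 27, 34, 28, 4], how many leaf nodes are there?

Tree built from: [40, 5, 2, 31, 15, 27, 34, 28, 4]
Tree (level-order array): [40, 5, None, 2, 31, None, 4, 15, 34, None, None, None, 27, None, None, None, 28]
Rule: A leaf has 0 children.
Per-node child counts:
  node 40: 1 child(ren)
  node 5: 2 child(ren)
  node 2: 1 child(ren)
  node 4: 0 child(ren)
  node 31: 2 child(ren)
  node 15: 1 child(ren)
  node 27: 1 child(ren)
  node 28: 0 child(ren)
  node 34: 0 child(ren)
Matching nodes: [4, 28, 34]
Count of leaf nodes: 3


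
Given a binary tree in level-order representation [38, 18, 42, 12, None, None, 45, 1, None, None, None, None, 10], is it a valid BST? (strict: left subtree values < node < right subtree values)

Level-order array: [38, 18, 42, 12, None, None, 45, 1, None, None, None, None, 10]
Validate using subtree bounds (lo, hi): at each node, require lo < value < hi,
then recurse left with hi=value and right with lo=value.
Preorder trace (stopping at first violation):
  at node 38 with bounds (-inf, +inf): OK
  at node 18 with bounds (-inf, 38): OK
  at node 12 with bounds (-inf, 18): OK
  at node 1 with bounds (-inf, 12): OK
  at node 10 with bounds (1, 12): OK
  at node 42 with bounds (38, +inf): OK
  at node 45 with bounds (42, +inf): OK
No violation found at any node.
Result: Valid BST


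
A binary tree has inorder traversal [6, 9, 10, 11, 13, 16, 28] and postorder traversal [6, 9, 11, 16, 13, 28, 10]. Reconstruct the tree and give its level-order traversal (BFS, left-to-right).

Inorder:   [6, 9, 10, 11, 13, 16, 28]
Postorder: [6, 9, 11, 16, 13, 28, 10]
Algorithm: postorder visits root last, so walk postorder right-to-left;
each value is the root of the current inorder slice — split it at that
value, recurse on the right subtree first, then the left.
Recursive splits:
  root=10; inorder splits into left=[6, 9], right=[11, 13, 16, 28]
  root=28; inorder splits into left=[11, 13, 16], right=[]
  root=13; inorder splits into left=[11], right=[16]
  root=16; inorder splits into left=[], right=[]
  root=11; inorder splits into left=[], right=[]
  root=9; inorder splits into left=[6], right=[]
  root=6; inorder splits into left=[], right=[]
Reconstructed level-order: [10, 9, 28, 6, 13, 11, 16]


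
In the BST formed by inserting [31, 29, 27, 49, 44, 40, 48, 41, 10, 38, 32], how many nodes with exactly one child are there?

Tree built from: [31, 29, 27, 49, 44, 40, 48, 41, 10, 38, 32]
Tree (level-order array): [31, 29, 49, 27, None, 44, None, 10, None, 40, 48, None, None, 38, 41, None, None, 32]
Rule: These are nodes with exactly 1 non-null child.
Per-node child counts:
  node 31: 2 child(ren)
  node 29: 1 child(ren)
  node 27: 1 child(ren)
  node 10: 0 child(ren)
  node 49: 1 child(ren)
  node 44: 2 child(ren)
  node 40: 2 child(ren)
  node 38: 1 child(ren)
  node 32: 0 child(ren)
  node 41: 0 child(ren)
  node 48: 0 child(ren)
Matching nodes: [29, 27, 49, 38]
Count of nodes with exactly one child: 4
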